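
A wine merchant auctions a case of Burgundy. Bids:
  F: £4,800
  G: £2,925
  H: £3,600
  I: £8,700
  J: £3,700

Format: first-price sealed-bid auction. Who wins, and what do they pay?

I pays £8,700

Bids in order: 8,700 (I) > 4,800 (F) > 3,700 (J) > 3,600 (H) > 2,925 (G)
I has the highest bid and pays exactly that: £8,700.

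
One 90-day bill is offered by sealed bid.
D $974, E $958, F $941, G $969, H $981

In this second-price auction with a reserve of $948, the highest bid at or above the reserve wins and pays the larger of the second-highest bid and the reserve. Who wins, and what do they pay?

H pays $974

Bids in order: 981 (H) > 974 (D) > 969 (G) > 958 (E) > 941 (F)
Highest eligible bid: H at $981.
max(second-highest $974, reserve $948) = $974; the reserve does not bind.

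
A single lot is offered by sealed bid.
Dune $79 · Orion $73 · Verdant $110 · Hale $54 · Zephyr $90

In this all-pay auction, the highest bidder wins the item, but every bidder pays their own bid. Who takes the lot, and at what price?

Bids in order: 110 (Verdant) > 90 (Zephyr) > 79 (Dune) > 73 (Orion) > 54 (Hale)
Verdant wins with the top bid; all bids are sunk regardless.

Verdant pays $110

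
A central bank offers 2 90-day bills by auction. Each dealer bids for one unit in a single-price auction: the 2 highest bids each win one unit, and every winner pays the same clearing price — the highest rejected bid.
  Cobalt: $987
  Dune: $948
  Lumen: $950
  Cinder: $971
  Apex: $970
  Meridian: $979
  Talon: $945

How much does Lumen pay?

Lumen pays $0

Ordering the bids: 987 (Cobalt), 979 (Meridian), 971 (Cinder), 970 (Apex), …
The 2 highest are Cobalt, Meridian.
Clearing price = highest rejected bid = $971.
Lumen does not win → pays $0.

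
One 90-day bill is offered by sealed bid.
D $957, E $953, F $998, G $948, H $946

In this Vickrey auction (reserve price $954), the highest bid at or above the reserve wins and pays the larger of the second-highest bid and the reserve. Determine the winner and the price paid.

F pays $957

Bids in order: 998 (F) > 957 (D) > 953 (E) > 948 (G) > 946 (H)
Highest eligible bid: F at $998.
max(second-highest $957, reserve $954) = $957; the reserve does not bind.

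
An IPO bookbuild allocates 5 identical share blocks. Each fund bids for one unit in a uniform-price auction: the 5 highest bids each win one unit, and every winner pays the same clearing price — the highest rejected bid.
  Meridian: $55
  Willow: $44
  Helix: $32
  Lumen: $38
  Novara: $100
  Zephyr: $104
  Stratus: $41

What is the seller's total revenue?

Total revenue: $190

Bids ranked high→low: 104 (Zephyr), 100 (Novara), 55 (Meridian), 44 (Willow), 41 (Stratus), 38 (Lumen), 32 (Helix)
Winners (5 units): Zephyr, Novara, Meridian, Willow, Stratus.
First losing bid is Lumen's $38, which sets the uniform price.
Total revenue = 5 × $38 = $190.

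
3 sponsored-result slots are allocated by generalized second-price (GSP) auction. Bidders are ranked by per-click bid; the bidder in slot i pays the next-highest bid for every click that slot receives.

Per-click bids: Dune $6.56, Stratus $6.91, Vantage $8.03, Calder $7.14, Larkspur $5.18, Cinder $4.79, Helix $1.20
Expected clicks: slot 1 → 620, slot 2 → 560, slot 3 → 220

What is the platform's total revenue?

Total revenue: $9739.60

Per-click bids in order: $8.03 (Vantage) > $7.14 (Calder) > $6.91 (Stratus) > $6.56 (Dune) > …
Slot 1: Vantage pays $7.14 × 620 = $4426.80
Slot 2: Calder pays $6.91 × 560 = $3869.60
Slot 3: Stratus pays $6.56 × 220 = $1443.20
Total = $9739.60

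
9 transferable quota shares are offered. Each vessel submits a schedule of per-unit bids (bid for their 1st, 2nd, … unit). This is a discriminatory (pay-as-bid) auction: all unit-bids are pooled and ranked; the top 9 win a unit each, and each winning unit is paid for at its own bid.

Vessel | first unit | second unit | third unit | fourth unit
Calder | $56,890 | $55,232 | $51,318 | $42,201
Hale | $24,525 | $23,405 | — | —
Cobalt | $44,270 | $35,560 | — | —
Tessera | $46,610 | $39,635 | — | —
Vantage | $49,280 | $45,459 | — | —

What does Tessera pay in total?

Pooled unit-bids ranked (top 9): 56,890 (Calder-1), 55,232 (Calder-2), 51,318 (Calder-3), 49,280 (Vantage-1), 46,610 (Tessera-1), 45,459 (Vantage-2), 44,270 (Cobalt-1), 42,201 (Calder-4), 39,635 (Tessera-2)
Next rejected bid: $35,560 (not a price — pay-as-bid).
Tessera's winning unit-bids: 46,610 + 39,635 = $86,245.

Tessera pays $86,245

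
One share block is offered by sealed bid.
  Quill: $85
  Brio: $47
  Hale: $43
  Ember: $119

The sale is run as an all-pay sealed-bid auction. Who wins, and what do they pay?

Ember pays $119

All-pay sealed-bid auction: the highest bidder wins the item, but every bidder pays their own bid.
Bids in order: 119 (Ember) > 85 (Quill) > 47 (Brio) > 43 (Hale)
Ember wins with the top bid; all bids are sunk regardless.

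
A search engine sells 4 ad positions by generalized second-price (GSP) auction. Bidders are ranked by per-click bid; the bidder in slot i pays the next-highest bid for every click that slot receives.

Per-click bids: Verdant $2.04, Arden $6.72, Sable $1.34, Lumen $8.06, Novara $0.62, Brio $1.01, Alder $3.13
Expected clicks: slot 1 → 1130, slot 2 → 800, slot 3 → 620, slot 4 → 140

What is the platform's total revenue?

Sorting advertisers: $8.06 (Lumen) > $6.72 (Arden) > $3.13 (Alder) > $2.04 (Verdant) > $1.34 (Sable) > …
Slot 1: Lumen pays $6.72 × 1130 = $7593.60
Slot 2: Arden pays $3.13 × 800 = $2504.00
Slot 3: Alder pays $2.04 × 620 = $1264.80
Slot 4: Verdant pays $1.34 × 140 = $187.60
Total = $11550.00

Total revenue: $11550.00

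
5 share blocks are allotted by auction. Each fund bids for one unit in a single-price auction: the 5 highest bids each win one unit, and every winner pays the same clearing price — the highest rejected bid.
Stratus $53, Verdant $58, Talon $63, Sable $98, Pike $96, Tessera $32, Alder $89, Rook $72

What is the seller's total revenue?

Ordering the bids: 98 (Sable), 96 (Pike), 89 (Alder), 72 (Rook), 63 (Talon), 58 (Verdant), 53 (Stratus), …
The 5 highest are Sable, Pike, Alder, Rook, Talon.
First losing bid is Verdant's $58, which sets the uniform price.
Total revenue = 5 × $58 = $290.

Total revenue: $290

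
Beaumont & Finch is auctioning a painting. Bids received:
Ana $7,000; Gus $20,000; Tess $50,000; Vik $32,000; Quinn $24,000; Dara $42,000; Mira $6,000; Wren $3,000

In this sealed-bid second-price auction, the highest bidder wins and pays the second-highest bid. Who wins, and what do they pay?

Sealed-bid second-price auction: the highest bidder wins and pays the second-highest bid.
Bids in order: 50,000 (Tess) > 42,000 (Dara) > 32,000 (Vik) > 24,000 (Quinn) > 20,000 (Gus) > 7,000 (Ana) > …
Tess wins with the highest bid; price is set by the runner-up at $42,000.

Tess pays $42,000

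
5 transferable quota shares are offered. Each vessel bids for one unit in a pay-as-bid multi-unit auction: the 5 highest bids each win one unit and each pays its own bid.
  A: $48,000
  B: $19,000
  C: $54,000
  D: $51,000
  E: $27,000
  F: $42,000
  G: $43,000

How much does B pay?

Bids ranked high→low: 54,000 (C), 51,000 (D), 48,000 (A), 43,000 (G), 42,000 (F), 27,000 (E), 19,000 (B)
Top 5: C, D, A, G, F.
B does not win → $0.

B pays $0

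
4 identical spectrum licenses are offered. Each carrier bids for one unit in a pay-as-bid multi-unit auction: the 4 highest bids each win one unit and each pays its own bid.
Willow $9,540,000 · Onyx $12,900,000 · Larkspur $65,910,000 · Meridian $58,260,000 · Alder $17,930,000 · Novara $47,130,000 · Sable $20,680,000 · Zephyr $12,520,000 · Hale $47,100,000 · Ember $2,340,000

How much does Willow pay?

Willow pays $0

Sorting: 65,910,000 (Larkspur), 58,260,000 (Meridian), 47,130,000 (Novara), 47,100,000 (Hale), 20,680,000 (Sable), 17,930,000 (Alder), …
Top 4: Larkspur, Meridian, Novara, Hale.
Willow does not win → $0.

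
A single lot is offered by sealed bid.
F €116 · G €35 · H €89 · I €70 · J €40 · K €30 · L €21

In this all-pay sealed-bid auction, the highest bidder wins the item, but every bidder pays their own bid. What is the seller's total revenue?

Total revenue: €401

Rule: the highest bidder wins the item, but every bidder pays their own bid.
Sorting bids: 116 (F) > 89 (H) > 70 (I) > 40 (J) > 35 (G) > 30 (K) > …
F wins with the top bid; all bids are sunk regardless.
Every bidder forfeits their bid regardless of winning.
Revenue = 116 + 35 + 89 + 70 + 40 + 30 + 21 = €401.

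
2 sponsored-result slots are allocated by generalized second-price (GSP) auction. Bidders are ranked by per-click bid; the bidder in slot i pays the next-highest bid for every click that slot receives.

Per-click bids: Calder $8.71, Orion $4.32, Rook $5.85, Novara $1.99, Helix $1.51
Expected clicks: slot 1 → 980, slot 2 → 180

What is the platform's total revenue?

Total revenue: $6510.60

Ranked by bid: $8.71 (Calder) > $5.85 (Rook) > $4.32 (Orion) > …
Slot 1: Calder pays $5.85 × 980 = $5733.00
Slot 2: Rook pays $4.32 × 180 = $777.60
Total = $6510.60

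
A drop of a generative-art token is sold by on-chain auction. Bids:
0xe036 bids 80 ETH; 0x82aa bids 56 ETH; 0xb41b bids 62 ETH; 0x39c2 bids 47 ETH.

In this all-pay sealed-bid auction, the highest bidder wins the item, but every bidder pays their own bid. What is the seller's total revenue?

Bids ranked: 80 (0xe036) > 62 (0xb41b) > 56 (0x82aa) > 47 (0x39c2)
Every bidder forfeits their bid regardless of winning.
Revenue = 80 + 56 + 62 + 47 = 245 ETH.

Total revenue: 245 ETH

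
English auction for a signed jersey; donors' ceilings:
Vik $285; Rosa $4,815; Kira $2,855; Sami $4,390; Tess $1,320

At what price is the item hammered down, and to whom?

Rosa wins at $4,390

Limits in order: 4,815 (Rosa) > 4,390 (Sami) > 2,855 (Kira) > 1,320 (Tess) > 285 (Vik)
Sami is the last rival to drop out, at $4,390; Rosa remains and wins at that price.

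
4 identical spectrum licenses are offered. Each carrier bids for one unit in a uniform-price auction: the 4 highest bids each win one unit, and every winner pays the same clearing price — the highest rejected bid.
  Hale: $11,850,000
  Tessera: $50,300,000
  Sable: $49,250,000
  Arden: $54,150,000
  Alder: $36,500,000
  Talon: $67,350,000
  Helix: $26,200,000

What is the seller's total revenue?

Bids ranked high→low: 67,350,000 (Talon), 54,150,000 (Arden), 50,300,000 (Tessera), 49,250,000 (Sable), 36,500,000 (Alder), 26,200,000 (Helix), …
The 4 highest are Talon, Arden, Tessera, Sable.
First losing bid is Alder's $36,500,000, which sets the uniform price.
Total revenue = 4 × $36,500,000 = $146,000,000.

Total revenue: $146,000,000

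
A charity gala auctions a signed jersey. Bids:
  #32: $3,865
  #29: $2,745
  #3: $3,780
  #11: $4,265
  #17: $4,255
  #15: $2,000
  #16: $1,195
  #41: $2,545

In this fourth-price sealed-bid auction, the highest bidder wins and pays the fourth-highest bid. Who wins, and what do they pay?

#11 pays $3,780

Bids in order: 4,265 (#11) > 4,255 (#17) > 3,865 (#32) > 3,780 (#3) > 2,745 (#29) > 2,545 (#41) > …
#11 is highest; pays the fourth-highest bid, $3,780.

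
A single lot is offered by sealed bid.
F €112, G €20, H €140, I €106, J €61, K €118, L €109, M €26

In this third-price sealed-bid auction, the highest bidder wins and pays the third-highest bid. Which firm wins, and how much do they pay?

H pays €112

Rule: the highest bidder wins and pays the third-highest bid.
Sorting bids: 140 (H) > 118 (K) > 112 (F) > 109 (L) > 106 (I) > 61 (J) > …
H wins; payment is bid #3 in the ranking = €112.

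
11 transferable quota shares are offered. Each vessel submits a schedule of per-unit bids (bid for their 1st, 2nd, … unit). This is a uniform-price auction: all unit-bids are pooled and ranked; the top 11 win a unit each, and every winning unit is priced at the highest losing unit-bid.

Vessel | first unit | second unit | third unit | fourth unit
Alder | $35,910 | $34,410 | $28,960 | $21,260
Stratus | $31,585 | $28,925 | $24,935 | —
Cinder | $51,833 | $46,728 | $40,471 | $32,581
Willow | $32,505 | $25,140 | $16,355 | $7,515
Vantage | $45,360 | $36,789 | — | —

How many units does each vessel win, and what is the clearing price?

Alder 3, Cinder 4, Stratus 1, Vantage 2, Willow 1; clearing price $28,925

Pooled unit-bids ranked (top 11): 51,833 (Cinder-1), 46,728 (Cinder-2), 45,360 (Vantage-1), 40,471 (Cinder-3), 36,789 (Vantage-2), 35,910 (Alder-1), 34,410 (Alder-2), 32,581 (Cinder-4), 32,505 (Willow-1), 31,585 (Stratus-1), 28,960 (Alder-3)
Highest rejected unit-bid = $28,925.
Allocation: Alder 3, Cinder 4, Stratus 1, Vantage 2, Willow 1.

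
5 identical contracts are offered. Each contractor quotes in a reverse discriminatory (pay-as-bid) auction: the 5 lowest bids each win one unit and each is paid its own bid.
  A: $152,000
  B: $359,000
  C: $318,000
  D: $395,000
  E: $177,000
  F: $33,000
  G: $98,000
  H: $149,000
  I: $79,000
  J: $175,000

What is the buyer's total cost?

Ordering the bids: 33,000 (F), 79,000 (I), 98,000 (G), 149,000 (H), 152,000 (A), 175,000 (J), 177,000 (E), …
Lowest 5: F, I, G, H, A.
Total cost = 33,000 + 79,000 + 98,000 + 149,000 + 152,000 = $511,000.

Total cost: $511,000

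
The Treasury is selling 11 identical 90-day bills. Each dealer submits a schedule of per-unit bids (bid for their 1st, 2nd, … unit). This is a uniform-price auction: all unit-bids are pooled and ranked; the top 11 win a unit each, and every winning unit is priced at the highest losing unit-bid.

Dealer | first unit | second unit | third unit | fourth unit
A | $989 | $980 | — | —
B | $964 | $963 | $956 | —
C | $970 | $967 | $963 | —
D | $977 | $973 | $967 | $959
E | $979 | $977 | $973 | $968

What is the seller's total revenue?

Merging the schedules and taking the best 11: 989 (A-1), 980 (A-2), 979 (E-1), 977 (D-1), 977 (E-2), 973 (D-2), 973 (E-3), 970 (C-1), 968 (E-4), 967 (C-2), 967 (D-3)
The (k+1)-th unit-bid is $964.
Allocation: A 2, C 2, D 3, E 4. Every unit priced at $964.
Revenue = 11 × 964 = $10,604.

Total revenue: $10,604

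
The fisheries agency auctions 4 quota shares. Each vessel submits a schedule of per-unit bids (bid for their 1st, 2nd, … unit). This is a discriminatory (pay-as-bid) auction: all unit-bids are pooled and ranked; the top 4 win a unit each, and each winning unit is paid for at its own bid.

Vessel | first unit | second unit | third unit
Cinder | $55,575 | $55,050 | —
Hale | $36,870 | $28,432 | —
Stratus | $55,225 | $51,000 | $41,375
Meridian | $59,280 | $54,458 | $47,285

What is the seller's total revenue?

Total revenue: $225,130

Pooled unit-bids ranked (top 4): 59,280 (Meridian-1), 55,575 (Cinder-1), 55,225 (Stratus-1), 55,050 (Cinder-2)
Next rejected bid: $54,458 (not a price — pay-as-bid).
Each winning unit pays its own bid.
Revenue = 59,280 + 55,575 + 55,225 + 55,050 = $225,130.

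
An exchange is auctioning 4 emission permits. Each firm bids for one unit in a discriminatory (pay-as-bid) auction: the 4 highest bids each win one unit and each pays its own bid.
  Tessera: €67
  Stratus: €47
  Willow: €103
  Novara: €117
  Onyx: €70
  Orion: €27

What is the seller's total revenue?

Total revenue: €357

Sorting: 117 (Novara), 103 (Willow), 70 (Onyx), 67 (Tessera), 47 (Stratus), 27 (Orion)
Winners (4 units): Novara, Willow, Onyx, Tessera.
Total revenue = 117 + 103 + 70 + 67 = €357.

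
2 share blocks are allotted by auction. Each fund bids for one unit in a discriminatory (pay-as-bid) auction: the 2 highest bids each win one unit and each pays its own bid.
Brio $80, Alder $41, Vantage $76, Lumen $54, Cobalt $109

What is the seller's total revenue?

Ordering the bids: 109 (Cobalt), 80 (Brio), 76 (Vantage), 54 (Lumen), …
Top 2: Cobalt, Brio.
Total revenue = 109 + 80 = $189.

Total revenue: $189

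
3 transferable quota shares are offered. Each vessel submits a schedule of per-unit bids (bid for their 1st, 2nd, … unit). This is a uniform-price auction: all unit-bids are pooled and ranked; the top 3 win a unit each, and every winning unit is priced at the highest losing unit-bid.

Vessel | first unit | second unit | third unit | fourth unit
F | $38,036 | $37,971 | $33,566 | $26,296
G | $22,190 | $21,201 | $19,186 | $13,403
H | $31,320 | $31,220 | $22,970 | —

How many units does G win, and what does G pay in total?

G: 0 units, pays $0

Merging the schedules and taking the best 3: 38,036 (F-1), 37,971 (F-2), 33,566 (F-3)
First bid not allocated: $31,320.
G wins 0 unit(s) at $31,320 each.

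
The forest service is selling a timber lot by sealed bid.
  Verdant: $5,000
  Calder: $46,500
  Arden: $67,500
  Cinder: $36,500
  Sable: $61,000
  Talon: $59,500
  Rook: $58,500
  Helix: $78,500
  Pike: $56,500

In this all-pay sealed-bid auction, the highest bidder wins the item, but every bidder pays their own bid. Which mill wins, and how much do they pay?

Helix pays $78,500

Rule: the highest bidder wins the item, but every bidder pays their own bid.
Bids ranked: 78,500 (Helix) > 67,500 (Arden) > 61,000 (Sable) > 59,500 (Talon) > 58,500 (Rook) > 56,500 (Pike) > …
Helix is highest and takes the item; every bidder forfeits their bid.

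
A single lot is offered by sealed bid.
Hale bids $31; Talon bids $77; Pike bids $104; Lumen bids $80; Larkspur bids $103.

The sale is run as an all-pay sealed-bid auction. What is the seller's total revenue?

Total revenue: $395

Bids ranked: 104 (Pike) > 103 (Larkspur) > 80 (Lumen) > 77 (Talon) > 31 (Hale)
Every bidder forfeits their bid regardless of winning.
Revenue = 31 + 77 + 104 + 80 + 103 = $395.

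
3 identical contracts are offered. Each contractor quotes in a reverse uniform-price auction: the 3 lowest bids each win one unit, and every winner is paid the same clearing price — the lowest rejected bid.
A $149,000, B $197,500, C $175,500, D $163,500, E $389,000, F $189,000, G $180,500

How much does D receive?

Bids ranked low→high: 149,000 (A), 163,500 (D), 175,500 (C), 180,500 (G), 189,000 (F), …
The 3 lowest are A, D, C.
Lowest unsuccessful bid: $180,500 → clearing price.
D wins → is paid $180,500.

D is paid $180,500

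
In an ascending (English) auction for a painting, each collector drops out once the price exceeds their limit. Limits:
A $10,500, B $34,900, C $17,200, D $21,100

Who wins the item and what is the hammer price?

Sorting limits: 34,900 (B) > 21,100 (D) > 17,200 (C) > 10,500 (A)
Bidding ends when D exits at $21,100; B takes it.

B wins at $21,100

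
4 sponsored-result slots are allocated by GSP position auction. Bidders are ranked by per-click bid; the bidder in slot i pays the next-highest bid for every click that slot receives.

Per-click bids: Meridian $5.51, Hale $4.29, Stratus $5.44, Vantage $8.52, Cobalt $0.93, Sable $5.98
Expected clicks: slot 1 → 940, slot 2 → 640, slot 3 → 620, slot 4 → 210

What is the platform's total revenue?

Total revenue: $13421.30

Per-click bids in order: $8.52 (Vantage) > $5.98 (Sable) > $5.51 (Meridian) > $5.44 (Stratus) > $4.29 (Hale) > …
Slot 1: Vantage pays $5.98 × 940 = $5621.20
Slot 2: Sable pays $5.51 × 640 = $3526.40
Slot 3: Meridian pays $5.44 × 620 = $3372.80
Slot 4: Stratus pays $4.29 × 210 = $900.90
Total = $13421.30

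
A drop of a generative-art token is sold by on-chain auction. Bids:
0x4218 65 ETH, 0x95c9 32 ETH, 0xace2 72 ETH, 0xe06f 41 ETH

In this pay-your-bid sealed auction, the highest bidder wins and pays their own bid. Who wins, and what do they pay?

Rule: the highest bidder wins and pays their own bid.
Sorting bids: 72 (0xace2) > 65 (0x4218) > 41 (0xe06f) > 32 (0x95c9)
0xace2 has the highest bid and pays exactly that: 72 ETH.

0xace2 pays 72 ETH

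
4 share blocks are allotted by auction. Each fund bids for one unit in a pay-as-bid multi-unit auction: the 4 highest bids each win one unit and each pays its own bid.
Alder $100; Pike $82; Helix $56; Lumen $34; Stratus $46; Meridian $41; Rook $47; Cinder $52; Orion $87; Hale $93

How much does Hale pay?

Ordering the bids: 100 (Alder), 93 (Hale), 87 (Orion), 82 (Pike), 56 (Helix), 52 (Cinder), …
Winners (4 units): Alder, Hale, Orion, Pike.
Hale wins → own bid $93.

Hale pays $93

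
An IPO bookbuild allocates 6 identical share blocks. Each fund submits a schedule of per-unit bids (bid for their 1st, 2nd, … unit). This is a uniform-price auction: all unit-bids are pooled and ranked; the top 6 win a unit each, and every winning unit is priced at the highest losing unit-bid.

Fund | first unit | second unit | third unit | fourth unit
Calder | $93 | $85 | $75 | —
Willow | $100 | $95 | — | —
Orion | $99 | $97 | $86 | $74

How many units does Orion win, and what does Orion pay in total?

Merging the schedules and taking the best 6: 100 (Willow-1), 99 (Orion-1), 97 (Orion-2), 95 (Willow-2), 93 (Calder-1), 86 (Orion-3)
The (k+1)-th unit-bid is $85.
Orion wins 3 unit(s) at $85 each.

Orion: 3 units, pays $255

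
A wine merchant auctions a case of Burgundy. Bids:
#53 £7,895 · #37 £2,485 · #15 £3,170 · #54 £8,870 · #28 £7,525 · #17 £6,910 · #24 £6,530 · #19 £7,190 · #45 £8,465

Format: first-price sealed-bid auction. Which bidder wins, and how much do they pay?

Bids ranked: 8,870 (#54) > 8,465 (#45) > 7,895 (#53) > 7,525 (#28) > 7,190 (#19) > 6,910 (#17) > …
#54 is highest → pays own bid, £8,870.

#54 pays £8,870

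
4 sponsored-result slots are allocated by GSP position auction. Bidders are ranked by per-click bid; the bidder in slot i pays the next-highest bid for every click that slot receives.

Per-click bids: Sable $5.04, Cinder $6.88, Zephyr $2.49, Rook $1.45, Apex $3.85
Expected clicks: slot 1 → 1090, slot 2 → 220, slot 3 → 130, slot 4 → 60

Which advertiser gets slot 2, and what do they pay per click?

Sable; $3.85 per click

Per-click bids in order: $6.88 (Cinder) > $5.04 (Sable) > $3.85 (Apex) > $2.49 (Zephyr) > $1.45 (Rook)
Slot 2 goes to the second-ranked bidder, Sable, who pays the next bid down: $3.85/click.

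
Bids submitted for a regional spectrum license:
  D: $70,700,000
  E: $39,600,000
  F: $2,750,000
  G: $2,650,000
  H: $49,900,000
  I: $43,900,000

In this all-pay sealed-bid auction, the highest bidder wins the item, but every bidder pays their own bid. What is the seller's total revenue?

Bids in order: 70,700,000 (D) > 49,900,000 (H) > 43,900,000 (I) > 39,600,000 (E) > 2,750,000 (F) > 2,650,000 (G)
D wins with the top bid; all bids are sunk regardless.
Every bidder forfeits their bid regardless of winning.
Revenue = 70,700,000 + 39,600,000 + 2,750,000 + 2,650,000 + 49,900,000 + 43,900,000 = $209,500,000.

Total revenue: $209,500,000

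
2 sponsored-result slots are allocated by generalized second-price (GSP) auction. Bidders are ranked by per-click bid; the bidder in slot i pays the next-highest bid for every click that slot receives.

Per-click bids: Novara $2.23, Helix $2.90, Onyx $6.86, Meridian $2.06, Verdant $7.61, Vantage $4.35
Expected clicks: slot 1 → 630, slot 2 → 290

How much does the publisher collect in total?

Total revenue: $5583.30

Sorting advertisers: $7.61 (Verdant) > $6.86 (Onyx) > $4.35 (Vantage) > …
Slot 1: Verdant pays $6.86 × 630 = $4321.80
Slot 2: Onyx pays $4.35 × 290 = $1261.50
Total = $5583.30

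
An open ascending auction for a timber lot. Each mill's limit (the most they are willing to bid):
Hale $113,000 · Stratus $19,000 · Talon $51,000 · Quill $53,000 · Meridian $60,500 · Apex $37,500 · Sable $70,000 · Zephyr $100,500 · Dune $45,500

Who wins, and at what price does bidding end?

Hale wins at $100,500

Limits in order: 113,000 (Hale) > 100,500 (Zephyr) > 70,000 (Sable) > 60,500 (Meridian) > 53,000 (Quill) > 51,000 (Talon) > …
Zephyr is the last rival to drop out, at $100,500; Hale remains and wins at that price.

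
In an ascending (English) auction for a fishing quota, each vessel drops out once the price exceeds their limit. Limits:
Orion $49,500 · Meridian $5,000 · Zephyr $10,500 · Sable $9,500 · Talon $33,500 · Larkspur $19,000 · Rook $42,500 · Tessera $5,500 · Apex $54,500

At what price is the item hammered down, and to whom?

Open ascending-bid auction: the price rises until one bidder remains; the winner pays the price at which the last rival dropped out.
Limits ranked: 54,500 (Apex) > 49,500 (Orion) > 42,500 (Rook) > 33,500 (Talon) > 19,000 (Larkspur) > 10,500 (Zephyr) > …
Orion is the last rival to drop out, at $49,500; Apex remains and wins at that price.

Apex wins at $49,500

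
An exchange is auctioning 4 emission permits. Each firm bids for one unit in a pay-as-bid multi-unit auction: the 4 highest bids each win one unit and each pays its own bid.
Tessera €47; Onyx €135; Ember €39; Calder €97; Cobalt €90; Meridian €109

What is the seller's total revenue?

Total revenue: €431

Sorting: 135 (Onyx), 109 (Meridian), 97 (Calder), 90 (Cobalt), 47 (Tessera), 39 (Ember)
The 4 highest are Onyx, Meridian, Calder, Cobalt.
Total revenue = 135 + 109 + 97 + 90 = €431.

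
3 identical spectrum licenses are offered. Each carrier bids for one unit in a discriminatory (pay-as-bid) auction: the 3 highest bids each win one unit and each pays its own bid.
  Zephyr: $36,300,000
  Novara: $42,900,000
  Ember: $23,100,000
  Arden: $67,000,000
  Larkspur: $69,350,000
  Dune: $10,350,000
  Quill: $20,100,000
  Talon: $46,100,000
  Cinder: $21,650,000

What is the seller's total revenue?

Sorting: 69,350,000 (Larkspur), 67,000,000 (Arden), 46,100,000 (Talon), 42,900,000 (Novara), 36,300,000 (Zephyr), …
Winners (3 units): Larkspur, Arden, Talon.
Total revenue = 69,350,000 + 67,000,000 + 46,100,000 = $182,450,000.

Total revenue: $182,450,000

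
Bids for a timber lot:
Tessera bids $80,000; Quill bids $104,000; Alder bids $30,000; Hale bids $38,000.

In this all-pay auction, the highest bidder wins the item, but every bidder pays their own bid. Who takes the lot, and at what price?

Quill pays $104,000

Bids in order: 104,000 (Quill) > 80,000 (Tessera) > 38,000 (Hale) > 30,000 (Alder)
Quill is highest and takes the item; every bidder forfeits their bid.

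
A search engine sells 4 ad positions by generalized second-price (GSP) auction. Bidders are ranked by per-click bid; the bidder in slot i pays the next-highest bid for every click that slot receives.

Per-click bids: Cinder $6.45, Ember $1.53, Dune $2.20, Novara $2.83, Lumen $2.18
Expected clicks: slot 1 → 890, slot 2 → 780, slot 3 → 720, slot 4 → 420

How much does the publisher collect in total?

Total revenue: $6446.90

Per-click bids in order: $6.45 (Cinder) > $2.83 (Novara) > $2.20 (Dune) > $2.18 (Lumen) > $1.53 (Ember)
Slot 1: Cinder pays $2.83 × 890 = $2518.70
Slot 2: Novara pays $2.20 × 780 = $1716.00
Slot 3: Dune pays $2.18 × 720 = $1569.60
Slot 4: Lumen pays $1.53 × 420 = $642.60
Total = $6446.90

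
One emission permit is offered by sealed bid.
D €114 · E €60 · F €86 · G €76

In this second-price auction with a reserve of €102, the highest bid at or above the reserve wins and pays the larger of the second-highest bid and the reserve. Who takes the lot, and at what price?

D pays €102

Sorting bids: 114 (D) > 86 (F) > 76 (G) > 60 (E)
D has the top bid at or above the reserve (€114).
Second-highest bid €86 is below the reserve €102, so the reserve binds → payment €102.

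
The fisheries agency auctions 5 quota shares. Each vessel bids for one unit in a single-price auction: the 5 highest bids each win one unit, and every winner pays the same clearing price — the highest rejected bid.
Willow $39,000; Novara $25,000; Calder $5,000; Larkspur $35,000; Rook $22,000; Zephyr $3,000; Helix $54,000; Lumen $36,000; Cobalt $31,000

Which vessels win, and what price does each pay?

Helix, Willow, Lumen, Larkspur, Cobalt; each pays $25,000

Bids ranked high→low: 54,000 (Helix), 39,000 (Willow), 36,000 (Lumen), 35,000 (Larkspur), 31,000 (Cobalt), 25,000 (Novara), 22,000 (Rook), …
Top 5: Helix, Willow, Lumen, Larkspur, Cobalt.
First losing bid is Novara's $25,000, which sets the uniform price.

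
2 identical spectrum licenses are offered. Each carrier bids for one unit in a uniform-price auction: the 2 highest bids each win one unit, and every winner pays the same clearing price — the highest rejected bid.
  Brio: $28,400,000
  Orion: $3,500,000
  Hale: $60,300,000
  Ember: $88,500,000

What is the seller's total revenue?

Ordering the bids: 88,500,000 (Ember), 60,300,000 (Hale), 28,400,000 (Brio), 3,500,000 (Orion)
Top 2: Ember, Hale.
First losing bid is Brio's $28,400,000, which sets the uniform price.
Total revenue = 2 × $28,400,000 = $56,800,000.

Total revenue: $56,800,000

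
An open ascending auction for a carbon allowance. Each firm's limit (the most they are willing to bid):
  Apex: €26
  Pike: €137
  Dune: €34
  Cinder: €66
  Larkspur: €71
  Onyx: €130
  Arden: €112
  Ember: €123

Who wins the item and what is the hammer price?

Pike wins at €130

Sorting limits: 137 (Pike) > 130 (Onyx) > 123 (Ember) > 112 (Arden) > 71 (Larkspur) > 66 (Cinder) > …
Onyx is the last rival to drop out, at €130; Pike remains and wins at that price.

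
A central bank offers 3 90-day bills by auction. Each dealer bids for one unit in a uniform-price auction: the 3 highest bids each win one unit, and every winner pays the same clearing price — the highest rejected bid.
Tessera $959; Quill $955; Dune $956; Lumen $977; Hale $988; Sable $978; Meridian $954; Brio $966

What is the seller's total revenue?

Total revenue: $2,898

Bids ranked high→low: 988 (Hale), 978 (Sable), 977 (Lumen), 966 (Brio), 959 (Tessera), …
The 3 highest are Hale, Sable, Lumen.
First losing bid is Brio's $966, which sets the uniform price.
Total revenue = 3 × $966 = $2,898.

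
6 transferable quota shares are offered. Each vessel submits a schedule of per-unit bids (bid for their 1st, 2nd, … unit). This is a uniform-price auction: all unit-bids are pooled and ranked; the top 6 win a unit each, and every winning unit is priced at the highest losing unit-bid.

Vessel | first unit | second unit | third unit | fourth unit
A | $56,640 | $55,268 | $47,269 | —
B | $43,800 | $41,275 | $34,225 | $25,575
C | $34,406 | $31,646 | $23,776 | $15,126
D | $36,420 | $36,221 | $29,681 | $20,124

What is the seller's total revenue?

Total revenue: $217,326

Pooled unit-bids ranked (top 6): 56,640 (A-1), 55,268 (A-2), 47,269 (A-3), 43,800 (B-1), 41,275 (B-2), 36,420 (D-1)
The (k+1)-th unit-bid is $36,221.
Allocation: A 3, B 2, D 1. Every unit priced at $36,221.
Revenue = 6 × 36,221 = $217,326.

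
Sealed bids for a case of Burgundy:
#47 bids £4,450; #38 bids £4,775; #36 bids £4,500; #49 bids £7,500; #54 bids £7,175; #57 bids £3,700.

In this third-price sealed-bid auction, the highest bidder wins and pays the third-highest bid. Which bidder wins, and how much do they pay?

#49 pays £4,775

Bids in order: 7,500 (#49) > 7,175 (#54) > 4,775 (#38) > 4,500 (#36) > 4,450 (#47) > 3,700 (#57)
#49 wins; payment is bid #3 in the ranking = £4,775.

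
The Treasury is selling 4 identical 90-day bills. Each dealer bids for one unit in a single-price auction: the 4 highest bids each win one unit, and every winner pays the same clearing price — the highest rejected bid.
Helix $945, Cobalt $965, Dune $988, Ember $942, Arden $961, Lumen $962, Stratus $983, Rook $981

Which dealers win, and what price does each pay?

Sorting: 988 (Dune), 983 (Stratus), 981 (Rook), 965 (Cobalt), 962 (Lumen), 961 (Arden), …
Winners (4 units): Dune, Stratus, Rook, Cobalt.
Clearing price = highest rejected bid = $962.

Dune, Stratus, Rook, Cobalt; each pays $962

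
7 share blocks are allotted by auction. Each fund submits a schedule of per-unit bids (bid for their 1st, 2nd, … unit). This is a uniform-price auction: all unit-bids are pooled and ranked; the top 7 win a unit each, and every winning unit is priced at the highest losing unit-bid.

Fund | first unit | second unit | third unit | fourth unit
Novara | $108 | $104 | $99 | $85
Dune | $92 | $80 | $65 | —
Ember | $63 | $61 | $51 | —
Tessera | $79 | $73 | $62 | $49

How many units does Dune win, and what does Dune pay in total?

Dune: 2 units, pays $146

All unit-bids, highest first — top 7: 108 (Novara-1), 104 (Novara-2), 99 (Novara-3), 92 (Dune-1), 85 (Novara-4), 80 (Dune-2), 79 (Tessera-1)
First bid not allocated: $73.
Dune wins 2 unit(s) at $73 each.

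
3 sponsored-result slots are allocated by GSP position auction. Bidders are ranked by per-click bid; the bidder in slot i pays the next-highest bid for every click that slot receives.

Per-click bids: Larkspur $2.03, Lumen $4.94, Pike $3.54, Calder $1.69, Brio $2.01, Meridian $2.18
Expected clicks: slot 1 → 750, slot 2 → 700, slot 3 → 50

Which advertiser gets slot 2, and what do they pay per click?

Per-click bids in order: $4.94 (Lumen) > $3.54 (Pike) > $2.18 (Meridian) > $2.03 (Larkspur) > …
Slot 2 goes to the second-ranked bidder, Pike, who pays the next bid down: $2.18/click.

Pike; $2.18 per click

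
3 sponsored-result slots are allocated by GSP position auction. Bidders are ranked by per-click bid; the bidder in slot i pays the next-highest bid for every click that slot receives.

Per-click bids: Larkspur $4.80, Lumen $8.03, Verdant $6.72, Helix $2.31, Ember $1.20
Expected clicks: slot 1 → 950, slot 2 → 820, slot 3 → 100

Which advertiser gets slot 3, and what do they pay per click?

Per-click bids in order: $8.03 (Lumen) > $6.72 (Verdant) > $4.80 (Larkspur) > $2.31 (Helix) > …
Slot 3 goes to the third-ranked bidder, Larkspur, who pays the next bid down: $2.31/click.

Larkspur; $2.31 per click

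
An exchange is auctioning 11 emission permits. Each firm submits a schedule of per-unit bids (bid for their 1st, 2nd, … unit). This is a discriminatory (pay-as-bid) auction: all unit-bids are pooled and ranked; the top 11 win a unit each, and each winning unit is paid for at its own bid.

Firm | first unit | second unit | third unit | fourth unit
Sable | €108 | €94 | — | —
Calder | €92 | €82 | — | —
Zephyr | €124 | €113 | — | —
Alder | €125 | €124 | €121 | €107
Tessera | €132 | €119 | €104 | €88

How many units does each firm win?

Alder 4, Sable 2, Tessera 3, Zephyr 2

All unit-bids, highest first — top 11: 132 (Tessera-1), 125 (Alder-1), 124 (Zephyr-1), 124 (Alder-2), 121 (Alder-3), 119 (Tessera-2), 113 (Zephyr-2), 108 (Sable-1), 107 (Alder-4), 104 (Tessera-3), 94 (Sable-2)
Next rejected bid: €92 (not a price — pay-as-bid).
Allocation: Alder 4, Sable 2, Tessera 3, Zephyr 2.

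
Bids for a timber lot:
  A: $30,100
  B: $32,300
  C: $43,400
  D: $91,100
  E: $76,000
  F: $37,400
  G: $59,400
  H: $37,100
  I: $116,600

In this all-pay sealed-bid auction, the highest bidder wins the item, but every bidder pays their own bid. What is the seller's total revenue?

Rule: the highest bidder wins the item, but every bidder pays their own bid.
Bids in order: 116,600 (I) > 91,100 (D) > 76,000 (E) > 59,400 (G) > 43,400 (C) > 37,400 (F) > …
Every bidder forfeits their bid regardless of winning.
Revenue = 30,100 + 32,300 + 43,400 + 91,100 + 76,000 + 37,400 + 59,400 + 37,100 + 116,600 = $523,400.

Total revenue: $523,400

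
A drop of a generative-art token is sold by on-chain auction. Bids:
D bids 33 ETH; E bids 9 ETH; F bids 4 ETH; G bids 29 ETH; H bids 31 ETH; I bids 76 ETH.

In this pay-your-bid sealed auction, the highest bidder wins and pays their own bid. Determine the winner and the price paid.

Sorting bids: 76 (I) > 33 (D) > 31 (H) > 29 (G) > 9 (E) > 4 (F)
First-price: I pays what they bid, 76 ETH.

I pays 76 ETH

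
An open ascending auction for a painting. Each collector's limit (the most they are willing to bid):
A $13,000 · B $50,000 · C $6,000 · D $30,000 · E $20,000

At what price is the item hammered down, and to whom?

B wins at $30,000

Limits ranked: 50,000 (B) > 30,000 (D) > 20,000 (E) > 13,000 (A) > 6,000 (C)
Once the price passes $30,000, only B is left; the hammer falls at D's limit of $30,000.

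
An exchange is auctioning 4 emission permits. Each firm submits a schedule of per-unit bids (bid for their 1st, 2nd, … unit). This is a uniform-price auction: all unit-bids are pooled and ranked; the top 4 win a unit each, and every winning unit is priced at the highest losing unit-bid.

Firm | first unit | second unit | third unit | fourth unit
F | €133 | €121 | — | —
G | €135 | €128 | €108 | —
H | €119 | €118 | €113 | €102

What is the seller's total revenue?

All unit-bids, highest first — top 4: 135 (G-1), 133 (F-1), 128 (G-2), 121 (F-2)
The (k+1)-th unit-bid is €119.
Allocation: F 2, G 2. Every unit priced at €119.
Revenue = 4 × 119 = €476.

Total revenue: €476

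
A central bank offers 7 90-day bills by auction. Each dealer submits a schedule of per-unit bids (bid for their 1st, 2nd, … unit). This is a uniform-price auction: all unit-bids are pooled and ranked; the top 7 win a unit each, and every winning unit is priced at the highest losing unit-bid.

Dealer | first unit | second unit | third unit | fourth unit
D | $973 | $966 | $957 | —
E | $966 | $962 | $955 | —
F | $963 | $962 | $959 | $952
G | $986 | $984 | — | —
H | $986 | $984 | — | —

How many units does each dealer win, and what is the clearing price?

All unit-bids, highest first — top 7: 986 (G-1), 986 (H-1), 984 (G-2), 984 (H-2), 973 (D-1), 966 (D-2), 966 (E-1)
The (k+1)-th unit-bid is $963.
Allocation: D 2, E 1, G 2, H 2.

D 2, E 1, G 2, H 2; clearing price $963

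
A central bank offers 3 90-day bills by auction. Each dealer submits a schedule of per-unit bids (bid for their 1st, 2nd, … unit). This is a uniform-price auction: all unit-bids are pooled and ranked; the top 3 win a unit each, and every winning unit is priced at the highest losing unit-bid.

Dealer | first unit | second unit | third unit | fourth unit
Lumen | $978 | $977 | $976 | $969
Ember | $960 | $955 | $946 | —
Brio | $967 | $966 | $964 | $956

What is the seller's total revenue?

Total revenue: $2,907

All unit-bids, highest first — top 3: 978 (Lumen-1), 977 (Lumen-2), 976 (Lumen-3)
First bid not allocated: $969.
Allocation: Lumen 3. Every unit priced at $969.
Revenue = 3 × 969 = $2,907.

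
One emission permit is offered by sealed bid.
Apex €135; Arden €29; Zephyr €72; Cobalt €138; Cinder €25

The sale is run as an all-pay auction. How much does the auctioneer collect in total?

Sorting bids: 138 (Cobalt) > 135 (Apex) > 72 (Zephyr) > 29 (Arden) > 25 (Cinder)
Every bidder forfeits their bid regardless of winning.
Revenue = 135 + 29 + 72 + 138 + 25 = €399.

Total revenue: €399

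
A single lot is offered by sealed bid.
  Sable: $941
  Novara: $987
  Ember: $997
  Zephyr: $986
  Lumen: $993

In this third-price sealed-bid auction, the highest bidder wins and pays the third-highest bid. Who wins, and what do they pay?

Ember pays $987

Bids in order: 997 (Ember) > 993 (Lumen) > 987 (Novara) > 986 (Zephyr) > 941 (Sable)
Ember wins; payment is bid #3 in the ranking = $987.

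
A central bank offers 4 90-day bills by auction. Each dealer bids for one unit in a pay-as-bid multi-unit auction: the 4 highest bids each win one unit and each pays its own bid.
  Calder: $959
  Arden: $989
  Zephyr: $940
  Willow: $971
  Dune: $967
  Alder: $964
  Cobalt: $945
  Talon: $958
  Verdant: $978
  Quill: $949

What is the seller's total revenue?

Bids ranked high→low: 989 (Arden), 978 (Verdant), 971 (Willow), 967 (Dune), 964 (Alder), 959 (Calder), …
The 4 highest are Arden, Verdant, Willow, Dune.
Total revenue = 989 + 978 + 971 + 967 = $3,905.

Total revenue: $3,905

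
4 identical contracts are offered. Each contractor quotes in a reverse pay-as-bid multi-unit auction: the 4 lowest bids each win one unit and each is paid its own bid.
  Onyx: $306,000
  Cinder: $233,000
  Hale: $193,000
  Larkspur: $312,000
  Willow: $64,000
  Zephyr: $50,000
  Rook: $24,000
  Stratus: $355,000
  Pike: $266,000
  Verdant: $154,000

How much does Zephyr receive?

Zephyr is paid $50,000

Sorting: 24,000 (Rook), 50,000 (Zephyr), 64,000 (Willow), 154,000 (Verdant), 193,000 (Hale), 233,000 (Cinder), …
Lowest 4: Rook, Zephyr, Willow, Verdant.
Zephyr wins → own bid $50,000.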